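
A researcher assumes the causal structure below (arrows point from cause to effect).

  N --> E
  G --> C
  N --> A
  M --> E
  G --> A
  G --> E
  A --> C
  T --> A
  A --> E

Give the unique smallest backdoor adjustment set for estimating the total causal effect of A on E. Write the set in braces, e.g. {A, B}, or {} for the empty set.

Variables eligible for adjustment (non-descendants of A, excluding A and E): {G, M, N, T}.
Backdoor paths from A to E:
  P1: A <- G -> E
  P2: A <- N -> E
The empty set is not sufficient: P1 (A <- G -> E) has no collider blocking it and no conditioned non-collider, so it is open.
Try {G, N}:
  P1: blocked at fork node G ∈ conditioning set.
  P2: blocked at fork node N ∈ conditioning set.
{G, N} contains no descendant of A and blocks every backdoor path.
Every element of {G, N} is needed (dropping G leaves P1 open; dropping N leaves P2 open), so no proper subset is valid.
Among all size-2 subsets of the eligible variables, only {G, N} blocks every backdoor path, so it is the unique smallest valid adjustment set.

{G, N}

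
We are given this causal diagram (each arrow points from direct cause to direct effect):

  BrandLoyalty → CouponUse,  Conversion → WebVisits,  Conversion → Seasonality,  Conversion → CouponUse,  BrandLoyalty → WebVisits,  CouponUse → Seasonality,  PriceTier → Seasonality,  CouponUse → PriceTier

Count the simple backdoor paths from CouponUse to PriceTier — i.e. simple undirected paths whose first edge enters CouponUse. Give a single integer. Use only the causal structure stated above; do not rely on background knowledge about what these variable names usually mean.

A backdoor path from CouponUse to PriceTier is any simple undirected path whose first edge points into CouponUse (i.e. leaves CouponUse via a parent).
Parents of CouponUse: {BrandLoyalty, Conversion}.
Enumerating:
  P1: CouponUse <- BrandLoyalty -> WebVisits <- Conversion -> Seasonality <- PriceTier
  P2: CouponUse <- Conversion -> Seasonality <- PriceTier
That exhausts the simple backdoor paths. Count: 2.

2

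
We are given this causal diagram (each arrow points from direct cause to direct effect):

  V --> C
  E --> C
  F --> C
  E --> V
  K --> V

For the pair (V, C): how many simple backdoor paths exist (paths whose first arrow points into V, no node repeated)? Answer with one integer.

1

A backdoor path from V to C is any simple undirected path whose first edge points into V (i.e. leaves V via a parent).
Parents of V: {E, K}.
Enumerating:
  P1: V <- E -> C
That exhausts the simple backdoor paths. Count: 1.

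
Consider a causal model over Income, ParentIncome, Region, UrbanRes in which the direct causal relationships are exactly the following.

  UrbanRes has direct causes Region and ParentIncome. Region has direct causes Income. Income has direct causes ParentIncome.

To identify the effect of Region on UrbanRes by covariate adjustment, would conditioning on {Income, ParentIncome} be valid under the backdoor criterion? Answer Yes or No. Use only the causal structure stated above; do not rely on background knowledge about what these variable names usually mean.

Backdoor paths from Region to UrbanRes (paths whose first edge points into Region):
  P1: Region <- Income <- ParentIncome -> UrbanRes
Condition 1 (no descendant of Region in the set): holds — descendants of Region are {UrbanRes}; none are in {Income, ParentIncome}.
Condition 2 (every backdoor path blocked by {Income, ParentIncome}):
  P1: blocked at chain node Income ∈ conditioning set.
{Income, ParentIncome} satisfies the backdoor criterion.

Yes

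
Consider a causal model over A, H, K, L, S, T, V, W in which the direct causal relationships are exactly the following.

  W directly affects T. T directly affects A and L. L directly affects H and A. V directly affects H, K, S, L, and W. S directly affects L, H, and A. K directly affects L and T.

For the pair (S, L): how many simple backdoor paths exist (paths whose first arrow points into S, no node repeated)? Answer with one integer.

8

A backdoor path from S to L is any simple undirected path whose first edge points into S (i.e. leaves S via a parent).
Parents of S: {V}.
Enumerating:
  P1: S <- V -> K -> T -> L
  P2: S <- V -> K -> T -> A <- L
  P3: S <- V -> K -> L
  P4: S <- V -> W -> T <- K -> L
  P5: S <- V -> W -> T -> L
  P6: S <- V -> W -> T -> A <- L
  P7: S <- V -> L
  P8: S <- V -> H <- L
That exhausts the simple backdoor paths. Count: 8.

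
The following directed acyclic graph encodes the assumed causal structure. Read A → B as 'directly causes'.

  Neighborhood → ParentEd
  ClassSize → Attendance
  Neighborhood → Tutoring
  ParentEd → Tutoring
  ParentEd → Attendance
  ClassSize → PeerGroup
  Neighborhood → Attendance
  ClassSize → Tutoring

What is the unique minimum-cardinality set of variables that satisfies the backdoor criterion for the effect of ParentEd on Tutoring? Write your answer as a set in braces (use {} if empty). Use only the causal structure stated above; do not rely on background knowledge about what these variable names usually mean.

Variables eligible for adjustment (non-descendants of ParentEd, excluding ParentEd and Tutoring): {ClassSize, Neighborhood, PeerGroup}.
Backdoor paths from ParentEd to Tutoring:
  P1: ParentEd <- Neighborhood -> Attendance <- ClassSize -> Tutoring
  P2: ParentEd <- Neighborhood -> Tutoring
The empty set is not sufficient: P2 (ParentEd <- Neighborhood -> Tutoring) has no collider blocking it and no conditioned non-collider, so it is open.
Try {Neighborhood}:
  P1: blocked at fork node Neighborhood ∈ conditioning set.
  P2: blocked at fork node Neighborhood ∈ conditioning set.
{Neighborhood} contains no descendant of ParentEd and blocks every backdoor path.
No other singleton works — e.g. {ClassSize} leaves P2 open — so {Neighborhood} is the unique smallest valid adjustment set.

{Neighborhood}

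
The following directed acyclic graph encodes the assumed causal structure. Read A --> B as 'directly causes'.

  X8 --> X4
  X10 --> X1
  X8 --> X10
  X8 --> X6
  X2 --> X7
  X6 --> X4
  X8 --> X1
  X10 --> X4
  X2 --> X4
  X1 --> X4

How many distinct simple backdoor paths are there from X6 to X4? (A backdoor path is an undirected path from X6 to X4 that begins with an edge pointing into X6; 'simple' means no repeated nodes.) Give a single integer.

A backdoor path from X6 to X4 is any simple undirected path whose first edge points into X6 (i.e. leaves X6 via a parent).
Parents of X6: {X8}.
Enumerating:
  P1: X6 <- X8 -> X10 -> X1 -> X4
  P2: X6 <- X8 -> X10 -> X4
  P3: X6 <- X8 -> X1 <- X10 -> X4
  P4: X6 <- X8 -> X1 -> X4
  P5: X6 <- X8 -> X4
That exhausts the simple backdoor paths. Count: 5.

5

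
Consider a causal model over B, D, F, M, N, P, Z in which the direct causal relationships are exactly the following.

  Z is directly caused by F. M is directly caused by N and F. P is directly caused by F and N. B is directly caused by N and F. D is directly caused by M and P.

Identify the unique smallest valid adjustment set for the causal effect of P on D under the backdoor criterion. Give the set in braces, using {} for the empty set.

Variables eligible for adjustment (non-descendants of P, excluding P and D): {B, F, M, N, Z}.
Backdoor paths from P to D:
  P1: P <- N -> B <- F -> M -> D
  P2: P <- N -> M -> D
  P3: P <- F -> B <- N -> M -> D
  P4: P <- F -> M -> D
The empty set is not sufficient: P2 (P <- N -> M -> D) has no collider blocking it and no conditioned non-collider, so it is open.
Try {M}:
  P1: blocked at collider B (neither it nor any descendant is in the conditioning set).
  P2: blocked at chain node M ∈ conditioning set.
  P3: blocked at collider B (neither it nor any descendant is in the conditioning set).
  P4: blocked at chain node M ∈ conditioning set.
{M} contains no descendant of P and blocks every backdoor path.
No other singleton works — e.g. {N} leaves P4 open — so {M} is the unique smallest valid adjustment set.

{M}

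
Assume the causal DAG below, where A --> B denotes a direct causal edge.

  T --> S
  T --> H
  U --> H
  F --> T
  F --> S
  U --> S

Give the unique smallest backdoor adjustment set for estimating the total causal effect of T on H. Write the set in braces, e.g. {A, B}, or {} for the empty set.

Variables eligible for adjustment (non-descendants of T, excluding T and H): {F, U}.
Backdoor paths from T to H:
  P1: T <- F -> S <- U -> H
Each backdoor path contains an unconditioned collider, so every path is already blocked with the empty conditioning set:
  P1: blocked at collider S (neither it nor any descendant is in the conditioning set).
The empty set is therefore the unique smallest valid set.

{}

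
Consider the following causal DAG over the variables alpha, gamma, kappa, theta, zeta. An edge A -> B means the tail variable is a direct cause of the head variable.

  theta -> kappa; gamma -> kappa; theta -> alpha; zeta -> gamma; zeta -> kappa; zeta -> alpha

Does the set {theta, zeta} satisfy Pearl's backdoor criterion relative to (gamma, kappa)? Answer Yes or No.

Yes

Backdoor paths from gamma to kappa (paths whose first edge points into gamma):
  P1: gamma <- zeta -> alpha <- theta -> kappa
  P2: gamma <- zeta -> kappa
Condition 1 (no descendant of gamma in the set): holds — descendants of gamma are {kappa}; none are in {theta, zeta}.
Condition 2 (every backdoor path blocked by {theta, zeta}):
  P1: blocked at fork node zeta ∈ conditioning set.
  P2: blocked at fork node zeta ∈ conditioning set.
{theta, zeta} satisfies the backdoor criterion.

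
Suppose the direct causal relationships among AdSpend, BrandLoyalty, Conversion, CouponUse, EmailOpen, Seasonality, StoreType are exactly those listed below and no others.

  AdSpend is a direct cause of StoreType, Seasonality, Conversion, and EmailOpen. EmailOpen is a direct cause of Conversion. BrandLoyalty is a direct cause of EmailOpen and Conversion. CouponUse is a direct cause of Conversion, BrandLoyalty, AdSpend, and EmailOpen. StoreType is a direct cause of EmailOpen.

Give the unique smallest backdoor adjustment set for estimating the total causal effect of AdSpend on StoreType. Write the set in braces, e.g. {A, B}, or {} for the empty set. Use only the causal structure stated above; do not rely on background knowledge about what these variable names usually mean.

{}

Variables eligible for adjustment (non-descendants of AdSpend, excluding AdSpend and StoreType): {BrandLoyalty, CouponUse}.
Backdoor paths from AdSpend to StoreType:
  P1: AdSpend <- CouponUse -> BrandLoyalty -> EmailOpen <- StoreType
  P2: AdSpend <- CouponUse -> BrandLoyalty -> Conversion <- EmailOpen <- StoreType
  P3: AdSpend <- CouponUse -> EmailOpen <- StoreType
  P4: AdSpend <- CouponUse -> Conversion <- BrandLoyalty -> EmailOpen <- StoreType
  P5: AdSpend <- CouponUse -> Conversion <- EmailOpen <- StoreType
Each backdoor path contains an unconditioned collider, so every path is already blocked with the empty conditioning set:
  P1: blocked at collider EmailOpen (neither it nor any descendant is in the conditioning set).
  P2: blocked at collider Conversion (neither it nor any descendant is in the conditioning set).
  P3: blocked at collider EmailOpen (neither it nor any descendant is in the conditioning set).
  P4: blocked at collider Conversion (neither it nor any descendant is in the conditioning set).
  P5: blocked at collider Conversion (neither it nor any descendant is in the conditioning set).
The empty set is therefore the unique smallest valid set.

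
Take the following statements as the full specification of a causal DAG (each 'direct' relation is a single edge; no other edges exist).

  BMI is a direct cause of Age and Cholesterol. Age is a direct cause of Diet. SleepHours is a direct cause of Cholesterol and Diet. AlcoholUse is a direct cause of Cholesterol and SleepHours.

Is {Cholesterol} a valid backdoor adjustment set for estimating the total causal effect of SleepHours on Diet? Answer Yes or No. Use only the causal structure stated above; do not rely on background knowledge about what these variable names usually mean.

No

Backdoor paths from SleepHours to Diet (paths whose first edge points into SleepHours):
  P1: SleepHours <- AlcoholUse -> Cholesterol <- BMI -> Age -> Diet
Condition 1 (no descendant of SleepHours in the set): FAILS — Cholesterol is a descendant of SleepHours.
Condition 2 (every backdoor path blocked by {Cholesterol}):
  P1: open — collider(s) Cholesterol are conditioned on (or have a conditioned descendant) and no non-collider on the path is in the set.
{Cholesterol} does not satisfy the backdoor criterion.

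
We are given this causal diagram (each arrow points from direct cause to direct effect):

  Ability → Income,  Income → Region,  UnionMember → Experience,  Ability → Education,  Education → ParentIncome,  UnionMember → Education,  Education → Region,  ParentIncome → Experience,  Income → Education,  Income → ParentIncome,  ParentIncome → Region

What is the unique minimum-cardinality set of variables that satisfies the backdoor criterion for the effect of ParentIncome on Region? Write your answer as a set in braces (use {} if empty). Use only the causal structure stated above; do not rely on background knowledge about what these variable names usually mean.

{Education, Income}

Variables eligible for adjustment (non-descendants of ParentIncome, excluding ParentIncome and Region): {Ability, Education, Income, UnionMember}.
Backdoor paths from ParentIncome to Region:
  P1: ParentIncome <- Income <- Ability -> Education -> Region
  P2: ParentIncome <- Income -> Education -> Region
  P3: ParentIncome <- Income -> Region
  P4: ParentIncome <- Education <- Ability -> Income -> Region
  P5: ParentIncome <- Education <- Income -> Region
  P6: ParentIncome <- Education -> Region
The empty set is not sufficient: P1 (ParentIncome <- Income <- Ability -> Education -> Region) has no collider blocking it and no conditioned non-collider, so it is open.
Try {Education, Income}:
  P1: blocked at chain node Income ∈ conditioning set.
  P2: blocked at fork node Income ∈ conditioning set.
  P3: blocked at fork node Income ∈ conditioning set.
  P4: blocked at chain node Education ∈ conditioning set.
  P5: blocked at chain node Education ∈ conditioning set.
  P6: blocked at fork node Education ∈ conditioning set.
{Education, Income} contains no descendant of ParentIncome and blocks every backdoor path.
Every element of {Education, Income} is needed (dropping Education leaves P6 open; dropping Income leaves P3 open), so no proper subset is valid.
Among all size-2 subsets of the eligible variables, only {Education, Income} blocks every backdoor path, so it is the unique smallest valid adjustment set.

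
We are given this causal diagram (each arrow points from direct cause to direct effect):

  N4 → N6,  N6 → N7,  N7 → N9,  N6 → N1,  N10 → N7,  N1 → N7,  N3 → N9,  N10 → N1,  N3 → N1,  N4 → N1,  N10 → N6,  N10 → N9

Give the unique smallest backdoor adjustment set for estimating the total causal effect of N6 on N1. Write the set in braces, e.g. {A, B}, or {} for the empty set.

Variables eligible for adjustment (non-descendants of N6, excluding N6 and N1): {N10, N3, N4}.
Backdoor paths from N6 to N1:
  P1: N6 <- N4 -> N1
  P2: N6 <- N10 -> N1
  P3: N6 <- N10 -> N7 <- N1
  P4: N6 <- N10 -> N7 -> N9 <- N3 -> N1
  P5: N6 <- N10 -> N9 <- N3 -> N1
  P6: N6 <- N10 -> N9 <- N7 <- N1
The empty set is not sufficient: P1 (N6 <- N4 -> N1) has no collider blocking it and no conditioned non-collider, so it is open.
Try {N10, N4}:
  P1: blocked at fork node N4 ∈ conditioning set.
  P2: blocked at fork node N10 ∈ conditioning set.
  P3: blocked at fork node N10 ∈ conditioning set.
  P4: blocked at fork node N10 ∈ conditioning set.
  P5: blocked at fork node N10 ∈ conditioning set.
  P6: blocked at fork node N10 ∈ conditioning set.
{N10, N4} contains no descendant of N6 and blocks every backdoor path.
Every element of {N10, N4} is needed (dropping N10 leaves P2 open; dropping N4 leaves P1 open), so no proper subset is valid.
Among all size-2 subsets of the eligible variables, only {N10, N4} blocks every backdoor path, so it is the unique smallest valid adjustment set.

{N10, N4}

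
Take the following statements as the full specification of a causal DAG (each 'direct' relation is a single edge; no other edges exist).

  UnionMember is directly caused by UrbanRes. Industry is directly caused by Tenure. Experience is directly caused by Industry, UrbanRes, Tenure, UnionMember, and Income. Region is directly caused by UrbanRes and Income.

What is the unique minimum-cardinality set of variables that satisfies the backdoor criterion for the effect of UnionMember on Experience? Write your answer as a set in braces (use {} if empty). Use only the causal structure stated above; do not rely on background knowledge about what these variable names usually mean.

Variables eligible for adjustment (non-descendants of UnionMember, excluding UnionMember and Experience): {Income, Industry, Region, Tenure, UrbanRes}.
Backdoor paths from UnionMember to Experience:
  P1: UnionMember <- UrbanRes -> Region <- Income -> Experience
  P2: UnionMember <- UrbanRes -> Experience
The empty set is not sufficient: P2 (UnionMember <- UrbanRes -> Experience) has no collider blocking it and no conditioned non-collider, so it is open.
Try {UrbanRes}:
  P1: blocked at fork node UrbanRes ∈ conditioning set.
  P2: blocked at fork node UrbanRes ∈ conditioning set.
{UrbanRes} contains no descendant of UnionMember and blocks every backdoor path.
No other singleton works — e.g. {Tenure} leaves P2 open — so {UrbanRes} is the unique smallest valid adjustment set.

{UrbanRes}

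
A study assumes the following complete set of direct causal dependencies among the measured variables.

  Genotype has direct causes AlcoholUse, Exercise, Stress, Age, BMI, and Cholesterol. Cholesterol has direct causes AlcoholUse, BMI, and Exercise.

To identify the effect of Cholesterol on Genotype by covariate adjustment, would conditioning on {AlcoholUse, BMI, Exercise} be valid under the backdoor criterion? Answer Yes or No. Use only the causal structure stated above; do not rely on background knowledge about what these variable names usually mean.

Backdoor paths from Cholesterol to Genotype (paths whose first edge points into Cholesterol):
  P1: Cholesterol <- BMI -> Genotype
  P2: Cholesterol <- AlcoholUse -> Genotype
  P3: Cholesterol <- Exercise -> Genotype
Condition 1 (no descendant of Cholesterol in the set): holds — descendants of Cholesterol are {Genotype}; none are in {AlcoholUse, BMI, Exercise}.
Condition 2 (every backdoor path blocked by {AlcoholUse, BMI, Exercise}):
  P1: blocked at fork node BMI ∈ conditioning set.
  P2: blocked at fork node AlcoholUse ∈ conditioning set.
  P3: blocked at fork node Exercise ∈ conditioning set.
{AlcoholUse, BMI, Exercise} satisfies the backdoor criterion.

Yes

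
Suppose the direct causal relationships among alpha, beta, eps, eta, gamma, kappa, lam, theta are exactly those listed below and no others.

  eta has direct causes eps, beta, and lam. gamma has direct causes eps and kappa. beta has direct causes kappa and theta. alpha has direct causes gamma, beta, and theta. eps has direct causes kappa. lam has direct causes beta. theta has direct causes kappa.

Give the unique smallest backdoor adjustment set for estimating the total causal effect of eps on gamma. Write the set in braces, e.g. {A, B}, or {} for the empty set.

Variables eligible for adjustment (non-descendants of eps, excluding eps and gamma): {beta, kappa, lam, theta}.
Backdoor paths from eps to gamma:
  P1: eps <- kappa -> theta -> beta -> alpha <- gamma
  P2: eps <- kappa -> theta -> alpha <- gamma
  P3: eps <- kappa -> beta <- theta -> alpha <- gamma
  P4: eps <- kappa -> beta -> alpha <- gamma
  P5: eps <- kappa -> gamma
The empty set is not sufficient: P5 (eps <- kappa -> gamma) has no collider blocking it and no conditioned non-collider, so it is open.
Try {kappa}:
  P1: blocked at fork node kappa ∈ conditioning set.
  P2: blocked at fork node kappa ∈ conditioning set.
  P3: blocked at fork node kappa ∈ conditioning set.
  P4: blocked at fork node kappa ∈ conditioning set.
  P5: blocked at fork node kappa ∈ conditioning set.
{kappa} contains no descendant of eps and blocks every backdoor path.
No other singleton works — e.g. {theta} leaves P5 open — so {kappa} is the unique smallest valid adjustment set.

{kappa}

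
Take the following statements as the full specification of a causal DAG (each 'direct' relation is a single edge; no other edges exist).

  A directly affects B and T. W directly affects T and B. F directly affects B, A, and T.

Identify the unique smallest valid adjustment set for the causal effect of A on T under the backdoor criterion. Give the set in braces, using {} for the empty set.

{F}

Variables eligible for adjustment (non-descendants of A, excluding A and T): {F, W}.
Backdoor paths from A to T:
  P1: A <- F -> T
  P2: A <- F -> B <- W -> T
The empty set is not sufficient: P1 (A <- F -> T) has no collider blocking it and no conditioned non-collider, so it is open.
Try {F}:
  P1: blocked at fork node F ∈ conditioning set.
  P2: blocked at fork node F ∈ conditioning set.
{F} contains no descendant of A and blocks every backdoor path.
No other singleton works — e.g. {W} leaves P1 open — so {F} is the unique smallest valid adjustment set.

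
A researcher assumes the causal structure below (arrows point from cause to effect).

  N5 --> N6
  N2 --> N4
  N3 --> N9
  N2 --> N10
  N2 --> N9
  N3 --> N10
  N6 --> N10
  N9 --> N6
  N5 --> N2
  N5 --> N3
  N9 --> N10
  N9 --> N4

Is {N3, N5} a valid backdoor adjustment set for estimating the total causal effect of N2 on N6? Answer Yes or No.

Yes

Backdoor paths from N2 to N6 (paths whose first edge points into N2):
  P1: N2 <- N5 -> N3 -> N9 -> N6
  P2: N2 <- N5 -> N3 -> N9 -> N10 <- N6
  P3: N2 <- N5 -> N3 -> N10 <- N9 -> N6
  P4: N2 <- N5 -> N3 -> N10 <- N6
  P5: N2 <- N5 -> N6
Condition 1 (no descendant of N2 in the set): holds — descendants of N2 are {N10, N4, N6, N9}; none are in {N3, N5}.
Condition 2 (every backdoor path blocked by {N3, N5}):
  P1: blocked at fork node N5 ∈ conditioning set.
  P2: blocked at fork node N5 ∈ conditioning set.
  P3: blocked at fork node N5 ∈ conditioning set.
  P4: blocked at fork node N5 ∈ conditioning set.
  P5: blocked at fork node N5 ∈ conditioning set.
{N3, N5} satisfies the backdoor criterion.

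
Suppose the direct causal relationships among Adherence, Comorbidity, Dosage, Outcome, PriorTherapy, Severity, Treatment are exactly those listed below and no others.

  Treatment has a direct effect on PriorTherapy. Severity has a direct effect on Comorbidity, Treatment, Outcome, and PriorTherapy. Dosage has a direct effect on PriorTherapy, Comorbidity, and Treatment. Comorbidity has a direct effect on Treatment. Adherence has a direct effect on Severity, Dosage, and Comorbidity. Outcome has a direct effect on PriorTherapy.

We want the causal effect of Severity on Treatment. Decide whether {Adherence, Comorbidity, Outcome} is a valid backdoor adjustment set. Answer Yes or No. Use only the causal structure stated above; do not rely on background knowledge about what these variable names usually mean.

Backdoor paths from Severity to Treatment (paths whose first edge points into Severity):
  P1: Severity <- Adherence -> Dosage -> Comorbidity -> Treatment
  P2: Severity <- Adherence -> Dosage -> Treatment
  P3: Severity <- Adherence -> Dosage -> PriorTherapy <- Treatment
  P4: Severity <- Adherence -> Comorbidity <- Dosage -> Treatment
  P5: Severity <- Adherence -> Comorbidity <- Dosage -> PriorTherapy <- Treatment
  P6: Severity <- Adherence -> Comorbidity -> Treatment
Condition 1 (no descendant of Severity in the set): FAILS — Comorbidity and Outcome are descendants of Severity.
Condition 2 (every backdoor path blocked by {Adherence, Comorbidity, Outcome}):
  P1: blocked at fork node Adherence ∈ conditioning set.
  P2: blocked at fork node Adherence ∈ conditioning set.
  P3: blocked at fork node Adherence ∈ conditioning set.
  P4: blocked at fork node Adherence ∈ conditioning set.
  P5: blocked at fork node Adherence ∈ conditioning set.
  P6: blocked at fork node Adherence ∈ conditioning set.
{Adherence, Comorbidity, Outcome} does not satisfy the backdoor criterion.

No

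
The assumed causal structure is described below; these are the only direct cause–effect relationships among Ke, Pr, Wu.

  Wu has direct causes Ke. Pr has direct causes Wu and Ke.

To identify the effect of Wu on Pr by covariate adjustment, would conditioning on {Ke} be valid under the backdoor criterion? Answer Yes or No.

Yes

Backdoor paths from Wu to Pr (paths whose first edge points into Wu):
  P1: Wu <- Ke -> Pr
Condition 1 (no descendant of Wu in the set): holds — descendants of Wu are {Pr}; none are in {Ke}.
Condition 2 (every backdoor path blocked by {Ke}):
  P1: blocked at fork node Ke ∈ conditioning set.
{Ke} satisfies the backdoor criterion.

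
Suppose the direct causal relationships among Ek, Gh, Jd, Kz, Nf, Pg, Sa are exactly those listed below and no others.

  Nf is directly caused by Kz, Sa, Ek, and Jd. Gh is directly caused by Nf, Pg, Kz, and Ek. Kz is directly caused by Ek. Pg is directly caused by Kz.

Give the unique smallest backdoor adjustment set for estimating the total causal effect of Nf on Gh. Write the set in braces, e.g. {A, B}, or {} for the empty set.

{Ek, Kz}

Variables eligible for adjustment (non-descendants of Nf, excluding Nf and Gh): {Ek, Jd, Kz, Pg, Sa}.
Backdoor paths from Nf to Gh:
  P1: Nf <- Ek -> Kz -> Pg -> Gh
  P2: Nf <- Ek -> Kz -> Gh
  P3: Nf <- Ek -> Gh
  P4: Nf <- Kz <- Ek -> Gh
  P5: Nf <- Kz -> Pg -> Gh
  P6: Nf <- Kz -> Gh
The empty set is not sufficient: P1 (Nf <- Ek -> Kz -> Pg -> Gh) has no collider blocking it and no conditioned non-collider, so it is open.
Try {Ek, Kz}:
  P1: blocked at fork node Ek ∈ conditioning set.
  P2: blocked at fork node Ek ∈ conditioning set.
  P3: blocked at fork node Ek ∈ conditioning set.
  P4: blocked at chain node Kz ∈ conditioning set.
  P5: blocked at fork node Kz ∈ conditioning set.
  P6: blocked at fork node Kz ∈ conditioning set.
{Ek, Kz} contains no descendant of Nf and blocks every backdoor path.
Every element of {Ek, Kz} is needed (dropping Ek leaves P3 open; dropping Kz leaves P5 open), so no proper subset is valid.
Among all size-2 subsets of the eligible variables, only {Ek, Kz} blocks every backdoor path, so it is the unique smallest valid adjustment set.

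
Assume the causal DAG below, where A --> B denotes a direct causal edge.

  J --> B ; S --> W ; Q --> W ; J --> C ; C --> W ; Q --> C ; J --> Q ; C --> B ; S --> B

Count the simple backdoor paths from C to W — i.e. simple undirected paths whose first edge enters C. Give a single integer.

A backdoor path from C to W is any simple undirected path whose first edge points into C (i.e. leaves C via a parent).
Parents of C: {J, Q}.
Enumerating:
  P1: C <- J -> Q -> W
  P2: C <- J -> B <- S -> W
  P3: C <- Q <- J -> B <- S -> W
  P4: C <- Q -> W
That exhausts the simple backdoor paths. Count: 4.

4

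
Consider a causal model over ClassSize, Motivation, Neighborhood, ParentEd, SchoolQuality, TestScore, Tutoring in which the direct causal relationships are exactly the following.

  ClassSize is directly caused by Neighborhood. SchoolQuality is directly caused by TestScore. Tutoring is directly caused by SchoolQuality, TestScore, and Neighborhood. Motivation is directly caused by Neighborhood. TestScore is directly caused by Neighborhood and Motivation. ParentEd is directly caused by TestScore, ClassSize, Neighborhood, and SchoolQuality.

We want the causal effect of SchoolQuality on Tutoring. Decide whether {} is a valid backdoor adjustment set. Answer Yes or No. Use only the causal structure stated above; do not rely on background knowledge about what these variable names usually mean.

Backdoor paths from SchoolQuality to Tutoring (paths whose first edge points into SchoolQuality):
  P1: SchoolQuality <- TestScore <- Neighborhood -> Tutoring
  P2: SchoolQuality <- TestScore <- Motivation <- Neighborhood -> Tutoring
  P3: SchoolQuality <- TestScore -> ParentEd <- Neighborhood -> Tutoring
  P4: SchoolQuality <- TestScore -> ParentEd <- ClassSize <- Neighborhood -> Tutoring
  P5: SchoolQuality <- TestScore -> Tutoring
Condition 1 (no descendant of SchoolQuality in the set): holds — descendants of SchoolQuality are {ParentEd, Tutoring}; none are in {}.
Condition 2 (every backdoor path blocked by {}):
  P1: open — no interior node is in the conditioning set.
  P2: open — no interior node is in the conditioning set.
  P3: blocked at collider ParentEd (neither it nor any descendant is in the conditioning set).
  P4: blocked at collider ParentEd (neither it nor any descendant is in the conditioning set).
  P5: open — no interior node is in the conditioning set.
{} does not satisfy the backdoor criterion.

No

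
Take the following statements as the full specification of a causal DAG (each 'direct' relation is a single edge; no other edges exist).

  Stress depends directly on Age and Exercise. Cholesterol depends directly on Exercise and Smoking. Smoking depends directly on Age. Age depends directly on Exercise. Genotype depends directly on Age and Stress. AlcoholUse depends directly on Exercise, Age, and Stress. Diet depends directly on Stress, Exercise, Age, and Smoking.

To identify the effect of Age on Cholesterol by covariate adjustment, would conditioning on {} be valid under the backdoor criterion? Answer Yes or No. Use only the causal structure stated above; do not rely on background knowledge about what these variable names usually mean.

Backdoor paths from Age to Cholesterol (paths whose first edge points into Age):
  P1: Age <- Exercise -> Stress -> Diet <- Smoking -> Cholesterol
  P2: Age <- Exercise -> Cholesterol
  P3: Age <- Exercise -> AlcoholUse <- Stress -> Diet <- Smoking -> Cholesterol
  P4: Age <- Exercise -> Diet <- Smoking -> Cholesterol
Condition 1 (no descendant of Age in the set): holds — descendants of Age are {AlcoholUse, Cholesterol, Diet, Genotype, Smoking, Stress}; none are in {}.
Condition 2 (every backdoor path blocked by {}):
  P1: blocked at collider Diet (neither it nor any descendant is in the conditioning set).
  P2: open — no interior node is in the conditioning set.
  P3: blocked at collider AlcoholUse (neither it nor any descendant is in the conditioning set).
  P4: blocked at collider Diet (neither it nor any descendant is in the conditioning set).
{} does not satisfy the backdoor criterion.

No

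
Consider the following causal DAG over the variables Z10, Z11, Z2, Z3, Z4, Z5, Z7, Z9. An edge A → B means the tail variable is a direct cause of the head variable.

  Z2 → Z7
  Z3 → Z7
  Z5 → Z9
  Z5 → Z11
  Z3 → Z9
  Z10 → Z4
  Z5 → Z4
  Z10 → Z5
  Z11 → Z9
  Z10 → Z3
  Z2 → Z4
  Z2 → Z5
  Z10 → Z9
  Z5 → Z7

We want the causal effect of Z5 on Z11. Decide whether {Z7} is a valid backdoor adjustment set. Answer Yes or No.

No

Backdoor paths from Z5 to Z11 (paths whose first edge points into Z5):
  P1: Z5 <- Z2 -> Z7 <- Z3 <- Z10 -> Z9 <- Z11
  P2: Z5 <- Z2 -> Z7 <- Z3 -> Z9 <- Z11
  P3: Z5 <- Z2 -> Z4 <- Z10 -> Z3 -> Z9 <- Z11
  P4: Z5 <- Z2 -> Z4 <- Z10 -> Z9 <- Z11
  P5: Z5 <- Z10 -> Z3 -> Z9 <- Z11
  P6: Z5 <- Z10 -> Z9 <- Z11
  P7: Z5 <- Z10 -> Z4 <- Z2 -> Z7 <- Z3 -> Z9 <- Z11
Condition 1 (no descendant of Z5 in the set): FAILS — Z7 is a descendant of Z5.
Condition 2 (every backdoor path blocked by {Z7}):
  P1: blocked at collider Z9 (neither it nor any descendant is in the conditioning set).
  P2: blocked at collider Z9 (neither it nor any descendant is in the conditioning set).
  P3: blocked at collider Z4 (neither it nor any descendant is in the conditioning set).
  P4: blocked at collider Z4 (neither it nor any descendant is in the conditioning set).
  P5: blocked at collider Z9 (neither it nor any descendant is in the conditioning set).
  P6: blocked at collider Z9 (neither it nor any descendant is in the conditioning set).
  P7: blocked at collider Z4 (neither it nor any descendant is in the conditioning set).
{Z7} does not satisfy the backdoor criterion.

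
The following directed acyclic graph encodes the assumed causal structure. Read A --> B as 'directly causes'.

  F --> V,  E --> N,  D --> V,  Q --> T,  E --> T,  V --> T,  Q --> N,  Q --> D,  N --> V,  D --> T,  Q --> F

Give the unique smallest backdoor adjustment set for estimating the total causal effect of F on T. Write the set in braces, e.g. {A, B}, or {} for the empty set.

{Q}

Variables eligible for adjustment (non-descendants of F, excluding F and T): {D, E, N, Q}.
Backdoor paths from F to T:
  P1: F <- Q -> D -> V <- N <- E -> T
  P2: F <- Q -> D -> V -> T
  P3: F <- Q -> D -> T
  P4: F <- Q -> N <- E -> T
  P5: F <- Q -> N -> V <- D -> T
  P6: F <- Q -> N -> V -> T
  P7: F <- Q -> T
The empty set is not sufficient: P2 (F <- Q -> D -> V -> T) has no collider blocking it and no conditioned non-collider, so it is open.
Try {Q}:
  P1: blocked at fork node Q ∈ conditioning set.
  P2: blocked at fork node Q ∈ conditioning set.
  P3: blocked at fork node Q ∈ conditioning set.
  P4: blocked at fork node Q ∈ conditioning set.
  P5: blocked at fork node Q ∈ conditioning set.
  P6: blocked at fork node Q ∈ conditioning set.
  P7: blocked at fork node Q ∈ conditioning set.
{Q} contains no descendant of F and blocks every backdoor path.
No other singleton works — e.g. {E} leaves P2 open — so {Q} is the unique smallest valid adjustment set.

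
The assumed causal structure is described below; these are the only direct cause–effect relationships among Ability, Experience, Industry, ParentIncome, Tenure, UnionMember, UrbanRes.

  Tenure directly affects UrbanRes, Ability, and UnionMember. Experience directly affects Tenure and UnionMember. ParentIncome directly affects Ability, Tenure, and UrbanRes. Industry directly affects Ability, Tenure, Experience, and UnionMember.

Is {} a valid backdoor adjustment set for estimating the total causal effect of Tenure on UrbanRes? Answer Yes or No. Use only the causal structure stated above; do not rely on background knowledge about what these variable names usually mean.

No

Backdoor paths from Tenure to UrbanRes (paths whose first edge points into Tenure):
  P1: Tenure <- Industry -> Ability <- ParentIncome -> UrbanRes
  P2: Tenure <- ParentIncome -> UrbanRes
  P3: Tenure <- Experience <- Industry -> Ability <- ParentIncome -> UrbanRes
  P4: Tenure <- Experience -> UnionMember <- Industry -> Ability <- ParentIncome -> UrbanRes
Condition 1 (no descendant of Tenure in the set): holds — descendants of Tenure are {Ability, UnionMember, UrbanRes}; none are in {}.
Condition 2 (every backdoor path blocked by {}):
  P1: blocked at collider Ability (neither it nor any descendant is in the conditioning set).
  P2: open — no interior node is in the conditioning set.
  P3: blocked at collider Ability (neither it nor any descendant is in the conditioning set).
  P4: blocked at collider UnionMember (neither it nor any descendant is in the conditioning set).
{} does not satisfy the backdoor criterion.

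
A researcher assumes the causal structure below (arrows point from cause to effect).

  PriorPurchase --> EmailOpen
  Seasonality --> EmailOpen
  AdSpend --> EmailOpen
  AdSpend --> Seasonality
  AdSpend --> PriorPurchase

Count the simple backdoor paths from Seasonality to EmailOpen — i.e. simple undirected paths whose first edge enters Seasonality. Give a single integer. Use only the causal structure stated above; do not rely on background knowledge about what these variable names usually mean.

A backdoor path from Seasonality to EmailOpen is any simple undirected path whose first edge points into Seasonality (i.e. leaves Seasonality via a parent).
Parents of Seasonality: {AdSpend}.
Enumerating:
  P1: Seasonality <- AdSpend -> PriorPurchase -> EmailOpen
  P2: Seasonality <- AdSpend -> EmailOpen
That exhausts the simple backdoor paths. Count: 2.

2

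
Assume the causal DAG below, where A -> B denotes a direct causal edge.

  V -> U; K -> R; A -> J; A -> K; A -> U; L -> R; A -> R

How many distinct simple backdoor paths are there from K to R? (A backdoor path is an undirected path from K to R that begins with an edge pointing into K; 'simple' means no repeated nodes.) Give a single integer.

1

A backdoor path from K to R is any simple undirected path whose first edge points into K (i.e. leaves K via a parent).
Parents of K: {A}.
Enumerating:
  P1: K <- A -> R
That exhausts the simple backdoor paths. Count: 1.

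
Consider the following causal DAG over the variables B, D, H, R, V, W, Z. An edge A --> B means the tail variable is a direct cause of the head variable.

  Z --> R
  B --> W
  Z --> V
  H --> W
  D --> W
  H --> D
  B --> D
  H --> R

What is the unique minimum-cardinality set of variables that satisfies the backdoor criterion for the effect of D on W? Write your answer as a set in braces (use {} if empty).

{B, H}

Variables eligible for adjustment (non-descendants of D, excluding D and W): {B, H, R, V, Z}.
Backdoor paths from D to W:
  P1: D <- H -> W
  P2: D <- B -> W
The empty set is not sufficient: P1 (D <- H -> W) has no collider blocking it and no conditioned non-collider, so it is open.
Try {B, H}:
  P1: blocked at fork node H ∈ conditioning set.
  P2: blocked at fork node B ∈ conditioning set.
{B, H} contains no descendant of D and blocks every backdoor path.
Every element of {B, H} is needed (dropping B leaves P2 open; dropping H leaves P1 open), so no proper subset is valid.
Among all size-2 subsets of the eligible variables, only {B, H} blocks every backdoor path, so it is the unique smallest valid adjustment set.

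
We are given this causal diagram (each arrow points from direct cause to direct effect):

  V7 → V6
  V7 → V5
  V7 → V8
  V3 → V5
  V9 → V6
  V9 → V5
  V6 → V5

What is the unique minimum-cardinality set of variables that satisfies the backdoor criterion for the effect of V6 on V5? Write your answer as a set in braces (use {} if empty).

{V7, V9}

Variables eligible for adjustment (non-descendants of V6, excluding V6 and V5): {V3, V7, V8, V9}.
Backdoor paths from V6 to V5:
  P1: V6 <- V7 -> V5
  P2: V6 <- V9 -> V5
The empty set is not sufficient: P1 (V6 <- V7 -> V5) has no collider blocking it and no conditioned non-collider, so it is open.
Try {V7, V9}:
  P1: blocked at fork node V7 ∈ conditioning set.
  P2: blocked at fork node V9 ∈ conditioning set.
{V7, V9} contains no descendant of V6 and blocks every backdoor path.
Every element of {V7, V9} is needed (dropping V7 leaves P1 open; dropping V9 leaves P2 open), so no proper subset is valid.
Among all size-2 subsets of the eligible variables, only {V7, V9} blocks every backdoor path, so it is the unique smallest valid adjustment set.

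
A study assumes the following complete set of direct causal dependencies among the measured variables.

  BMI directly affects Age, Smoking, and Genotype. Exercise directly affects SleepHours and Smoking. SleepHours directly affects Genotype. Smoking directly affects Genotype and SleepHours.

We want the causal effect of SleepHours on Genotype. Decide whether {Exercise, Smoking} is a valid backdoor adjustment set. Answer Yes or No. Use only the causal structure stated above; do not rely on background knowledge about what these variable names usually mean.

Backdoor paths from SleepHours to Genotype (paths whose first edge points into SleepHours):
  P1: SleepHours <- Exercise -> Smoking <- BMI -> Genotype
  P2: SleepHours <- Exercise -> Smoking -> Genotype
  P3: SleepHours <- Smoking <- BMI -> Genotype
  P4: SleepHours <- Smoking -> Genotype
Condition 1 (no descendant of SleepHours in the set): holds — descendants of SleepHours are {Genotype}; none are in {Exercise, Smoking}.
Condition 2 (every backdoor path blocked by {Exercise, Smoking}):
  P1: blocked at fork node Exercise ∈ conditioning set.
  P2: blocked at fork node Exercise ∈ conditioning set.
  P3: blocked at chain node Smoking ∈ conditioning set.
  P4: blocked at fork node Smoking ∈ conditioning set.
{Exercise, Smoking} satisfies the backdoor criterion.

Yes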